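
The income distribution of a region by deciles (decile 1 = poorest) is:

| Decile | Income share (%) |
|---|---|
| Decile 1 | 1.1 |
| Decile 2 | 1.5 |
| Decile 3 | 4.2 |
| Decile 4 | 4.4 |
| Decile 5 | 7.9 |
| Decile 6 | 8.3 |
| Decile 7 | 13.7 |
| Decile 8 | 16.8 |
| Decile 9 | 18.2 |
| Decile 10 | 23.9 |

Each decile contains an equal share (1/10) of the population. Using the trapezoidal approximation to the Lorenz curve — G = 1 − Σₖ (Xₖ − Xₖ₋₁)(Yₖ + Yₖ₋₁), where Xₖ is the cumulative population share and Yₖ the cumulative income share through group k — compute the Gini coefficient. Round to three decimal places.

Cumulative income shares Yₖ: 0.0110, 0.0260, 0.0680, 0.1120, 0.1910, 0.2740, 0.4110, 0.5790, 0.7610, 1.0000
Σ (Xₖ−Xₖ₋₁)(Yₖ+Yₖ₋₁) = (1/10)(0.0110+0.0000) + (1/10)(0.0260+0.0110) + (1/10)(0.0680+0.0260) + (1/10)(0.1120+0.0680) + (1/10)(0.1910+0.1120) + (1/10)(0.2740+0.1910) + (1/10)(0.4110+0.2740) + (1/10)(0.5790+0.4110) + (1/10)(0.7610+0.5790) + (1/10)(1.0000+0.7610)
  = 0.0011 + 0.0037 + 0.0094 + 0.0180 + 0.0303 + 0.0465 + 0.0685 + 0.0990 + 0.1340 + 0.1761 = 0.5866
G = 1 − 0.5866 = 0.4134

0.413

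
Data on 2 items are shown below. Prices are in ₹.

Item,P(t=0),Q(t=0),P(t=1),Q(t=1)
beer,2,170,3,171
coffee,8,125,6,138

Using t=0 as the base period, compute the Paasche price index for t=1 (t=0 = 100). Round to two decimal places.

Paasche price index uses current-period quantities as weights.
ΣP(t=1)·Q(t=1) = 3×171 + 6×138 = 513 + 828 = 1341
ΣP(t=0)·Q(t=1) = 2×171 + 8×138 = 342 + 1104 = 1446
Index = 1341 / 1446 × 100 = 92.7386

92.74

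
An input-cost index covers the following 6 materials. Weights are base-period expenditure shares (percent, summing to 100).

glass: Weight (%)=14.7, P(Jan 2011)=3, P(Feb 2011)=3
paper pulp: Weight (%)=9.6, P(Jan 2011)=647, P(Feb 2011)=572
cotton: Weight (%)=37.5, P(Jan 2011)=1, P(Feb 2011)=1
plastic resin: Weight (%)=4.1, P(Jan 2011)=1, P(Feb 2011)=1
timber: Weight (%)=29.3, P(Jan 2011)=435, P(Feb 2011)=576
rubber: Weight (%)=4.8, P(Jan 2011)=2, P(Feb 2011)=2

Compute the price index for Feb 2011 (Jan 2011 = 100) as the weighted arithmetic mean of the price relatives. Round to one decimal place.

glass: 14.7 × (3/3) = 14.7 × 1.000000 = 14.7000
paper pulp: 9.6 × (572/647) = 9.6 × 0.884080 = 8.4872
cotton: 37.5 × (1/1) = 37.5 × 1.000000 = 37.5000
plastic resin: 4.1 × (1/1) = 4.1 × 1.000000 = 4.1000
timber: 29.3 × (576/435) = 29.3 × 1.324138 = 38.7972
rubber: 4.8 × (2/2) = 4.8 × 1.000000 = 4.8000
Index = Σ wᵢ·(p₁ᵢ/p₀ᵢ) = 14.7000 + 8.4872 + 37.5000 + 4.1000 + 38.7972 + 4.8000 = 108.3844

108.4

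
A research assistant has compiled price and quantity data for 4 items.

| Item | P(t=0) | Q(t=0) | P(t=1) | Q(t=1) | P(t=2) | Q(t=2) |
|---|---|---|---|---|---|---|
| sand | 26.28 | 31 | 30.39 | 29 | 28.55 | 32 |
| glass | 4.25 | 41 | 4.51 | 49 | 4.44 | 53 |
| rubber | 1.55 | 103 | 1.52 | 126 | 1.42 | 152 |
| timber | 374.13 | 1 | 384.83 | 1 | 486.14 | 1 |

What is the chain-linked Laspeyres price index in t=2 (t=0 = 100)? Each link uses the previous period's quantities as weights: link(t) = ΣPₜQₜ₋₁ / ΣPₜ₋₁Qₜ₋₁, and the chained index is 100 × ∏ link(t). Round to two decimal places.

111.65

Link t=0→t=1:
ΣP(t=1)Q(t=0) = 30.39×31 + 4.51×41 + 1.52×103 + 384.83×1 = 942.09 + 184.91 + 156.56 + 384.83 = 1668.39
ΣP(t=0)Q(t=0) = 26.28×31 + 4.25×41 + 1.55×103 + 374.13×1 = 814.68 + 174.25 + 159.65 + 374.13 = 1522.71
link = 1668.39/1522.71 = 1.095672
Link t=1→t=2:
ΣP(t=2)Q(t=1) = 28.55×29 + 4.44×49 + 1.42×126 + 486.14×1 = 827.95 + 217.56 + 178.92 + 486.14 = 1710.57
ΣP(t=1)Q(t=1) = 30.39×29 + 4.51×49 + 1.52×126 + 384.83×1 = 881.31 + 220.99 + 191.52 + 384.83 = 1678.65
link = 1710.57/1678.65 = 1.019015
Chained index = 100 × 1.095672 × 1.019015 = 111.6506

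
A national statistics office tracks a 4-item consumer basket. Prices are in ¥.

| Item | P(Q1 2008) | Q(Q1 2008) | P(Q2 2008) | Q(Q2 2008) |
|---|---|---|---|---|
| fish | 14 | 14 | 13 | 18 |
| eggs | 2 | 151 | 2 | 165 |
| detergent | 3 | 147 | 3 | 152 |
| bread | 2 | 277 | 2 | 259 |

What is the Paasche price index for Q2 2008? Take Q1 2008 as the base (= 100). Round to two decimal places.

Paasche price index uses current-period quantities as weights.
ΣP(Q2 2008)·Q(Q2 2008) = 13×18 + 2×165 + 3×152 + 2×259 = 234 + 330 + 456 + 518 = 1538
ΣP(Q1 2008)·Q(Q2 2008) = 14×18 + 2×165 + 3×152 + 2×259 = 252 + 330 + 456 + 518 = 1556
Index = 1538 / 1556 × 100 = 98.8432

98.84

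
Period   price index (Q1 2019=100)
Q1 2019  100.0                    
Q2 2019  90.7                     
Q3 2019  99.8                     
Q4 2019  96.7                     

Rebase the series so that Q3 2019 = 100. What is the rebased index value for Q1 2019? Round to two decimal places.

Rebased(Q1 2019) = 100.0 / 99.8 × 100 = 100.2004

100.20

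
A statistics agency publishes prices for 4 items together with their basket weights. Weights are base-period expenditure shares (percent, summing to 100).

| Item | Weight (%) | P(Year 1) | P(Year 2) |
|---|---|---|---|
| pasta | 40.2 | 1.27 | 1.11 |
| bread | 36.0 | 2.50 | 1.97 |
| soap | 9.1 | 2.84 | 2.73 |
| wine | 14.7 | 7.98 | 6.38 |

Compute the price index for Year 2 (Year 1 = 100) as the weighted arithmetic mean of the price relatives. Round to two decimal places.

84.00

pasta: 40.2 × (1.11/1.27) = 40.2 × 0.874016 = 35.1354
bread: 36.0 × (1.97/2.50) = 36.0 × 0.788000 = 28.3680
soap: 9.1 × (2.73/2.84) = 9.1 × 0.961268 = 8.7475
wine: 14.7 × (6.38/7.98) = 14.7 × 0.799499 = 11.7526
Index = Σ wᵢ·(p₁ᵢ/p₀ᵢ) = 35.1354 + 28.3680 + 8.7475 + 11.7526 = 84.0036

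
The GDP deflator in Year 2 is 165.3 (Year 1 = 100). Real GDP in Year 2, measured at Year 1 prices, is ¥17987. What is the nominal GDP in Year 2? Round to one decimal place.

Nominal = Real × (Index/100) = 17987 × (165.3/100)
        = 17987 × 1.653 = 29732.5110

29732.5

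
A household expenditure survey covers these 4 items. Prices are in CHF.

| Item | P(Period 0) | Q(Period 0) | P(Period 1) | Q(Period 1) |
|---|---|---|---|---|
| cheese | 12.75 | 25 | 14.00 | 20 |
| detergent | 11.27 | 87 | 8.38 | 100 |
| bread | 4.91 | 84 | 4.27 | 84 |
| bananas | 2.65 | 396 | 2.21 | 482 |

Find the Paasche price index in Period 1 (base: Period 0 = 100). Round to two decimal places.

Paasche price index uses current-period quantities as weights.
ΣP(Period 1)·Q(Period 1) = 14.00×20 + 8.38×100 + 4.27×84 + 2.21×482 = 280 + 838 + 358.68 + 1065.22 = 2541.9
ΣP(Period 0)·Q(Period 1) = 12.75×20 + 11.27×100 + 4.91×84 + 2.65×482 = 255 + 1127 + 412.44 + 1277.3 = 3071.74
Index = 2541.9 / 3071.74 × 100 = 82.7511

82.75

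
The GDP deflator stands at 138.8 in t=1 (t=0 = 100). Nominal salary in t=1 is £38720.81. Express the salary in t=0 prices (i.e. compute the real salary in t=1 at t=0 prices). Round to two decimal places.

Real = Nominal ÷ (Index/100) = 38720.81 ÷ (138.8/100)
     = 38720.81 ÷ 1.388 = 27896.8372

27896.84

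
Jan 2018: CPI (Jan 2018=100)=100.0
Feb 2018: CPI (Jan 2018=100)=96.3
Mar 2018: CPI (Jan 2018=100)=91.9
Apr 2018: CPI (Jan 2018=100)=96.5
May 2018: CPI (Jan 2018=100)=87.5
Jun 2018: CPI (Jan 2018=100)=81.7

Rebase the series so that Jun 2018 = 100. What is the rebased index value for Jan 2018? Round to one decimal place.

Rebased(Jan 2018) = 100.0 / 81.7 × 100 = 122.3990

122.4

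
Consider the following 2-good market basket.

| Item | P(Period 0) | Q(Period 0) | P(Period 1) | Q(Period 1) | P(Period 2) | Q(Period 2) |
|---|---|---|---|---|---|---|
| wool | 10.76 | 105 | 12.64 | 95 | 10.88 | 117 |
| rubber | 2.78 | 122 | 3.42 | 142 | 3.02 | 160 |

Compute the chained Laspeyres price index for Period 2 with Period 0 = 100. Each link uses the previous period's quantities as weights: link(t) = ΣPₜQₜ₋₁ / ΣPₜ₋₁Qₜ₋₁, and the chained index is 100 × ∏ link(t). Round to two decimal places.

Link Period 0→Period 1:
ΣP(Period 1)Q(Period 0) = 12.64×105 + 3.42×122 = 1327.2 + 417.24 = 1744.44
ΣP(Period 0)Q(Period 0) = 10.76×105 + 2.78×122 = 1129.8 + 339.16 = 1468.96
link = 1744.44/1468.96 = 1.187534
Link Period 1→Period 2:
ΣP(Period 2)Q(Period 1) = 10.88×95 + 3.02×142 = 1033.6 + 428.84 = 1462.44
ΣP(Period 1)Q(Period 1) = 12.64×95 + 3.42×142 = 1200.8 + 485.64 = 1686.44
link = 1462.44/1686.44 = 0.867176
Chained index = 100 × 1.187534 × 0.867176 = 102.9801

102.98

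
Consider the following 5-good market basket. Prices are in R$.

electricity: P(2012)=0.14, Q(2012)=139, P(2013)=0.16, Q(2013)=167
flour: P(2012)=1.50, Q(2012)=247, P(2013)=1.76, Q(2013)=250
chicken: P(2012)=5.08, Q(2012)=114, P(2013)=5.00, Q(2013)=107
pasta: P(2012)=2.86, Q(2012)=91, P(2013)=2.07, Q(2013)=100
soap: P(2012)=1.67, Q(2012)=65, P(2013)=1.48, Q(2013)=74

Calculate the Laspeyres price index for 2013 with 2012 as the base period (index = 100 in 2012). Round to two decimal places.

Laspeyres price index uses base-period quantities as weights.
ΣP(2013)·Q(2012) = 0.16×139 + 1.76×247 + 5.00×114 + 2.07×91 + 1.48×65 = 22.24 + 434.72 + 570 + 188.37 + 96.2 = 1311.53
ΣP(2012)·Q(2012) = 0.14×139 + 1.50×247 + 5.08×114 + 2.86×91 + 1.67×65 = 19.46 + 370.5 + 579.12 + 260.26 + 108.55 = 1337.89
Index = 1311.53 / 1337.89 × 100 = 98.0297

98.03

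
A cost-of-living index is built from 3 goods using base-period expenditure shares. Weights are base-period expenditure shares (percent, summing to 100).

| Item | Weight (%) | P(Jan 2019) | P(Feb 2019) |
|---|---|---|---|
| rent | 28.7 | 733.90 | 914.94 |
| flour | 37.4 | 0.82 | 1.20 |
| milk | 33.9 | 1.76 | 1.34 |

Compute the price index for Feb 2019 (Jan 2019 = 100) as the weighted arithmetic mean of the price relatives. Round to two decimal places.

116.32

rent: 28.7 × (914.94/733.90) = 28.7 × 1.246682 = 35.7798
flour: 37.4 × (1.20/0.82) = 37.4 × 1.463415 = 54.7317
milk: 33.9 × (1.34/1.76) = 33.9 × 0.761364 = 25.8102
Index = Σ wᵢ·(p₁ᵢ/p₀ᵢ) = 35.7798 + 54.7317 + 25.8102 = 116.3217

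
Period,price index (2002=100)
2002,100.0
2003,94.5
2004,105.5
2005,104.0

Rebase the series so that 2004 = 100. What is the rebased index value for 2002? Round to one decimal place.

94.8

Rebased(2002) = 100.0 / 105.5 × 100 = 94.7867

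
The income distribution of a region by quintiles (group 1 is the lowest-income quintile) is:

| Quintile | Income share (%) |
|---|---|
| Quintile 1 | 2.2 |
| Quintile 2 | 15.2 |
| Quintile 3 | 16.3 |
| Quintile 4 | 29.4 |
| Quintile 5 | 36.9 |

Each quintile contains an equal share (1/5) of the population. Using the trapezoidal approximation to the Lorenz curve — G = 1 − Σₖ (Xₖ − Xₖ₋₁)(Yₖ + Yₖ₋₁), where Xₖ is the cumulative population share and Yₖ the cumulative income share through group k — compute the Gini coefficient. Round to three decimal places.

0.334

Cumulative income shares Yₖ: 0.0220, 0.1740, 0.3370, 0.6310, 1.0000
Σ (Xₖ−Xₖ₋₁)(Yₖ+Yₖ₋₁) = (1/5)(0.0220+0.0000) + (1/5)(0.1740+0.0220) + (1/5)(0.3370+0.1740) + (1/5)(0.6310+0.3370) + (1/5)(1.0000+0.6310)
  = 0.0044 + 0.0392 + 0.1022 + 0.1936 + 0.3262 = 0.6656
G = 1 − 0.6656 = 0.3344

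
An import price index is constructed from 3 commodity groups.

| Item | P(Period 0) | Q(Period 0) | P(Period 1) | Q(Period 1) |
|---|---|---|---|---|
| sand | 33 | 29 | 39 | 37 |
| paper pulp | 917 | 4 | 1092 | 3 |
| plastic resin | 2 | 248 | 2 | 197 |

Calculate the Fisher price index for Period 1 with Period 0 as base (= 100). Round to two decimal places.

Laspeyres component (base-period weights):
ΣP(Period 1)Q(Period 0) = 39×29 + 1092×4 + 2×248 = 1131 + 4368 + 496 = 5995
ΣP(Period 0)Q(Period 0) = 33×29 + 917×4 + 2×248 = 957 + 3668 + 496 = 5121
L = 5995 / 5121 × 100 = 117.0670
Paasche component (current-period weights):
ΣP(Period 1)Q(Period 1) = 39×37 + 1092×3 + 2×197 = 1443 + 3276 + 394 = 5113
ΣP(Period 0)Q(Period 1) = 33×37 + 917×3 + 2×197 = 1221 + 2751 + 394 = 4366
P = 5113 / 4366 × 100 = 117.1095
Fisher = √(L × P) = √(117.0670 × 117.1095) = 117.0882

117.09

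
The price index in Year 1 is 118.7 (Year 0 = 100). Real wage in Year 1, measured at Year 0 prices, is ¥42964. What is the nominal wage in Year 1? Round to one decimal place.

50998.3

Nominal = Real × (Index/100) = 42964 × (118.7/100)
        = 42964 × 1.187 = 50998.2680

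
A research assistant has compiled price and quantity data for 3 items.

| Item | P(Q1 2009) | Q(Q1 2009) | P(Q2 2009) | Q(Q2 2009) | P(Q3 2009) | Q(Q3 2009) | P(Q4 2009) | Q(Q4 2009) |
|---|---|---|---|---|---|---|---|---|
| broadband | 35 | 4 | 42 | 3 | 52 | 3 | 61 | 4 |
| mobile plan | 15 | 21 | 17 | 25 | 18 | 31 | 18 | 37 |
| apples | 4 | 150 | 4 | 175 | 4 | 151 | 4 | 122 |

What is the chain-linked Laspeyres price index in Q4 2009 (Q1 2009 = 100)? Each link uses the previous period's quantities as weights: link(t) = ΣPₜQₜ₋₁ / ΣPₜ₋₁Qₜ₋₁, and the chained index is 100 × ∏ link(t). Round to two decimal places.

Link Q1 2009→Q2 2009:
ΣP(Q2 2009)Q(Q1 2009) = 42×4 + 17×21 + 4×150 = 168 + 357 + 600 = 1125
ΣP(Q1 2009)Q(Q1 2009) = 35×4 + 15×21 + 4×150 = 140 + 315 + 600 = 1055
link = 1125/1055 = 1.066351
Link Q2 2009→Q3 2009:
ΣP(Q3 2009)Q(Q2 2009) = 52×3 + 18×25 + 4×175 = 156 + 450 + 700 = 1306
ΣP(Q2 2009)Q(Q2 2009) = 42×3 + 17×25 + 4×175 = 126 + 425 + 700 = 1251
link = 1306/1251 = 1.043965
Link Q3 2009→Q4 2009:
ΣP(Q4 2009)Q(Q3 2009) = 61×3 + 18×31 + 4×151 = 183 + 558 + 604 = 1345
ΣP(Q3 2009)Q(Q3 2009) = 52×3 + 18×31 + 4×151 = 156 + 558 + 604 = 1318
link = 1345/1318 = 1.020486
Chained index = 100 × 1.066351 × 1.043965 × 1.020486 = 113.6038

113.60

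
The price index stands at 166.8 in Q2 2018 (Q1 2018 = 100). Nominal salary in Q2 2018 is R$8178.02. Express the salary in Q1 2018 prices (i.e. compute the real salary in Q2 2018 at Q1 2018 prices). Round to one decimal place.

4902.9

Real = Nominal ÷ (Index/100) = 8178.02 ÷ (166.8/100)
     = 8178.02 ÷ 1.668 = 4902.8897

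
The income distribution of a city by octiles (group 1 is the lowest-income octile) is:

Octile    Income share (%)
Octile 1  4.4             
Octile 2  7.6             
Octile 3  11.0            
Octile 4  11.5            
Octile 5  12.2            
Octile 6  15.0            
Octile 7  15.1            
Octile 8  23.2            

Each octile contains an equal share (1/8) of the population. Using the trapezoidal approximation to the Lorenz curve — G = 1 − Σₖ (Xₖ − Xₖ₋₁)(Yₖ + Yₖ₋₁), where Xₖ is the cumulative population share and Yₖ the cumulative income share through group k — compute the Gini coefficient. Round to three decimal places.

0.227

Cumulative income shares Yₖ: 0.0440, 0.1200, 0.2300, 0.3450, 0.4670, 0.6170, 0.7680, 1.0000
Σ (Xₖ−Xₖ₋₁)(Yₖ+Yₖ₋₁) = (1/8)(0.0440+0.0000) + (1/8)(0.1200+0.0440) + (1/8)(0.2300+0.1200) + (1/8)(0.3450+0.2300) + (1/8)(0.4670+0.3450) + (1/8)(0.6170+0.4670) + (1/8)(0.7680+0.6170) + (1/8)(1.0000+0.7680)
  = 0.0055 + 0.0205 + 0.0437 + 0.0719 + 0.1015 + 0.1355 + 0.1731 + 0.2210 = 0.7728
G = 1 − 0.7728 = 0.2272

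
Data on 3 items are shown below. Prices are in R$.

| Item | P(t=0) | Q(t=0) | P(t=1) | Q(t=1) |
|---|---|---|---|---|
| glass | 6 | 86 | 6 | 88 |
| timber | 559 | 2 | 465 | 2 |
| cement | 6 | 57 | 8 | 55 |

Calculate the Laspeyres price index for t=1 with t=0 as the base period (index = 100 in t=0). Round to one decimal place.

Laspeyres price index uses base-period quantities as weights.
ΣP(t=1)·Q(t=0) = 6×86 + 465×2 + 8×57 = 516 + 930 + 456 = 1902
ΣP(t=0)·Q(t=0) = 6×86 + 559×2 + 6×57 = 516 + 1118 + 342 = 1976
Index = 1902 / 1976 × 100 = 96.2551

96.3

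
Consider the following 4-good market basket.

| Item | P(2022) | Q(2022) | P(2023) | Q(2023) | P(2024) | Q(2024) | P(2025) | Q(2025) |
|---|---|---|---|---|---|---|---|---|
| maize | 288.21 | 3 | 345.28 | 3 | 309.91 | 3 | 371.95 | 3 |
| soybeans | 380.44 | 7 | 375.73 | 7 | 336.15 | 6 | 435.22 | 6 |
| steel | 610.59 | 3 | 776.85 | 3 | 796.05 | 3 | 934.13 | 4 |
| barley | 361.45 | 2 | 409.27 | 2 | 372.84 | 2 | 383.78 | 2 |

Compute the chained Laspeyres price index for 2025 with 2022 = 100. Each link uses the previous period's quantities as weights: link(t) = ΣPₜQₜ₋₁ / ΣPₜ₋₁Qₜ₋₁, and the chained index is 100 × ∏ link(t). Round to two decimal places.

Link 2022→2023:
ΣP(2023)Q(2022) = 345.28×3 + 375.73×7 + 776.85×3 + 409.27×2 = 1035.84 + 2630.11 + 2330.55 + 818.54 = 6815.04
ΣP(2022)Q(2022) = 288.21×3 + 380.44×7 + 610.59×3 + 361.45×2 = 864.63 + 2663.08 + 1831.77 + 722.9 = 6082.38
link = 6815.04/6082.38 = 1.120456
Link 2023→2024:
ΣP(2024)Q(2023) = 309.91×3 + 336.15×7 + 796.05×3 + 372.84×2 = 929.73 + 2353.05 + 2388.15 + 745.68 = 6416.61
ΣP(2023)Q(2023) = 345.28×3 + 375.73×7 + 776.85×3 + 409.27×2 = 1035.84 + 2630.11 + 2330.55 + 818.54 = 6815.04
link = 6416.61/6815.04 = 0.941537
Link 2024→2025:
ΣP(2025)Q(2024) = 371.95×3 + 435.22×6 + 934.13×3 + 383.78×2 = 1115.85 + 2611.32 + 2802.39 + 767.56 = 7297.12
ΣP(2024)Q(2024) = 309.91×3 + 336.15×6 + 796.05×3 + 372.84×2 = 929.73 + 2016.9 + 2388.15 + 745.68 = 6080.46
link = 7297.12/6080.46 = 1.200093
Chained index = 100 × 1.120456 × 0.941537 × 1.200093 = 126.6039

126.60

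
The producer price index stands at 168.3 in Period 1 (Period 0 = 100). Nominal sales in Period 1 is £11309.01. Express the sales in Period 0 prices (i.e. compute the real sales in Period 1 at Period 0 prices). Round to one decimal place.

Real = Nominal ÷ (Index/100) = 11309.01 ÷ (168.3/100)
     = 11309.01 ÷ 1.683 = 6719.5544

6719.6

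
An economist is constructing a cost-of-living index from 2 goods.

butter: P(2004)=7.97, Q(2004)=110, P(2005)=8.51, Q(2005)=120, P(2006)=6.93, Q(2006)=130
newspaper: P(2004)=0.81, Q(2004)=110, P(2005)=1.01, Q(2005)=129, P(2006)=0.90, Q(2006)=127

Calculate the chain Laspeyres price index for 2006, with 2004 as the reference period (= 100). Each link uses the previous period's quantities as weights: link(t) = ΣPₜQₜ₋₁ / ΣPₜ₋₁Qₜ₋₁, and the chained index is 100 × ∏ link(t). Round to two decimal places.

Link 2004→2005:
ΣP(2005)Q(2004) = 8.51×110 + 1.01×110 = 936.1 + 111.1 = 1047.2
ΣP(2004)Q(2004) = 7.97×110 + 0.81×110 = 876.7 + 89.1 = 965.8
link = 1047.2/965.8 = 1.084282
Link 2005→2006:
ΣP(2006)Q(2005) = 6.93×120 + 0.90×129 = 831.6 + 116.1 = 947.7
ΣP(2005)Q(2005) = 8.51×120 + 1.01×129 = 1021.2 + 130.29 = 1151.49
link = 947.7/1151.49 = 0.823021
Chained index = 100 × 1.084282 × 0.823021 = 89.2387

89.24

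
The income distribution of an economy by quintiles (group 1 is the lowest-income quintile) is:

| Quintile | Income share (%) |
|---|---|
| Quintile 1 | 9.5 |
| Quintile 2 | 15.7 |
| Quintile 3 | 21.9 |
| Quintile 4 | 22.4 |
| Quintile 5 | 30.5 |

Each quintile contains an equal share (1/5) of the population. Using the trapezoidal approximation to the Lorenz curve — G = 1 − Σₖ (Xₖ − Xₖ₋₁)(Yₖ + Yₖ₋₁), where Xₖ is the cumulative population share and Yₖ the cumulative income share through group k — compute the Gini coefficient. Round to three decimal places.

Cumulative income shares Yₖ: 0.0950, 0.2520, 0.4710, 0.6950, 1.0000
Σ (Xₖ−Xₖ₋₁)(Yₖ+Yₖ₋₁) = (1/5)(0.0950+0.0000) + (1/5)(0.2520+0.0950) + (1/5)(0.4710+0.2520) + (1/5)(0.6950+0.4710) + (1/5)(1.0000+0.6950)
  = 0.0190 + 0.0694 + 0.1446 + 0.2332 + 0.3390 = 0.8052
G = 1 − 0.8052 = 0.1948

0.195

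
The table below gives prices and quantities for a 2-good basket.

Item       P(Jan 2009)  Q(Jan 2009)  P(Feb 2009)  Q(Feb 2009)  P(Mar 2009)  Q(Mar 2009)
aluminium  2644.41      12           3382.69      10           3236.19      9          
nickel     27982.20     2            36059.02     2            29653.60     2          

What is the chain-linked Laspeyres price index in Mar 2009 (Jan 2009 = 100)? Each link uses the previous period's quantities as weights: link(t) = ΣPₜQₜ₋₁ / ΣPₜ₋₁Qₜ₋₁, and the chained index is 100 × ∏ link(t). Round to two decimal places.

Link Jan 2009→Feb 2009:
ΣP(Feb 2009)Q(Jan 2009) = 3382.69×12 + 36059.02×2 = 40592.28 + 72118.04 = 112710.32
ΣP(Jan 2009)Q(Jan 2009) = 2644.41×12 + 27982.20×2 = 31732.92 + 55964.4 = 87697.32
link = 112710.32/87697.32 = 1.285220
Link Feb 2009→Mar 2009:
ΣP(Mar 2009)Q(Feb 2009) = 3236.19×10 + 29653.60×2 = 32361.9 + 59307.2 = 91669.1
ΣP(Feb 2009)Q(Feb 2009) = 3382.69×10 + 36059.02×2 = 33826.9 + 72118.04 = 105944.94
link = 91669.1/105944.94 = 0.865252
Chained index = 100 × 1.285220 × 0.865252 = 111.2039

111.20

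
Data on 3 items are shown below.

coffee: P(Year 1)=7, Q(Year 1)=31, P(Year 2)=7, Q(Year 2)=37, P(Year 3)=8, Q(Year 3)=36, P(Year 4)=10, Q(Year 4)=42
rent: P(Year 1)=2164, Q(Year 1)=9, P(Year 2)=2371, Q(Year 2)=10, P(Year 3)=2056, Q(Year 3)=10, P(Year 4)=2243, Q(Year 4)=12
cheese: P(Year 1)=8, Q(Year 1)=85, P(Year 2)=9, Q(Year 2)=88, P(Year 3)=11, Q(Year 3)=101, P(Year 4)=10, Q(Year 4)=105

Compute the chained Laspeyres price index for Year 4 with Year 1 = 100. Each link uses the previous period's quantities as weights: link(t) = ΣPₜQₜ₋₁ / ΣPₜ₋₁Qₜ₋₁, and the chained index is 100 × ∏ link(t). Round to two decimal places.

104.66

Link Year 1→Year 2:
ΣP(Year 2)Q(Year 1) = 7×31 + 2371×9 + 9×85 = 217 + 21339 + 765 = 22321
ΣP(Year 1)Q(Year 1) = 7×31 + 2164×9 + 8×85 = 217 + 19476 + 680 = 20373
link = 22321/20373 = 1.095617
Link Year 2→Year 3:
ΣP(Year 3)Q(Year 2) = 8×37 + 2056×10 + 11×88 = 296 + 20560 + 968 = 21824
ΣP(Year 2)Q(Year 2) = 7×37 + 2371×10 + 9×88 = 259 + 23710 + 792 = 24761
link = 21824/24761 = 0.881386
Link Year 3→Year 4:
ΣP(Year 4)Q(Year 3) = 10×36 + 2243×10 + 10×101 = 360 + 22430 + 1010 = 23800
ΣP(Year 3)Q(Year 3) = 8×36 + 2056×10 + 11×101 = 288 + 20560 + 1111 = 21959
link = 23800/21959 = 1.083838
Chained index = 100 × 1.095617 × 0.881386 × 1.083838 = 104.6620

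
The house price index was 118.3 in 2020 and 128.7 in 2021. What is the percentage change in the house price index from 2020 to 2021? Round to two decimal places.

Change = (128.7 − 118.3) / 118.3 × 100
       = 10.4 / 118.3 × 100 = 8.7912%

8.79%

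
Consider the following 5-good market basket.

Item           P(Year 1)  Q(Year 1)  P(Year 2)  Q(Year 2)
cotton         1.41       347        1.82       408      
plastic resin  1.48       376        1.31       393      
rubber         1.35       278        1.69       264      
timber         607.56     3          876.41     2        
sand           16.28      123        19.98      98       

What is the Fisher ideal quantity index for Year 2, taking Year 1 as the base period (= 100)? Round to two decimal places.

81.73

Laspeyres component (base-period weights):
ΣP(Year 1)Q(Year 2) = 1.41×408 + 1.48×393 + 1.35×264 + 607.56×2 + 16.28×98 = 575.28 + 581.64 + 356.4 + 1215.12 + 1595.44 = 4323.88
ΣP(Year 1)Q(Year 1) = 1.41×347 + 1.48×376 + 1.35×278 + 607.56×3 + 16.28×123 = 489.27 + 556.48 + 375.3 + 1822.68 + 2002.44 = 5246.17
L = 4323.88 / 5246.17 × 100 = 82.4197
Paasche component (current-period weights):
ΣP(Year 2)Q(Year 2) = 1.82×408 + 1.31×393 + 1.69×264 + 876.41×2 + 19.98×98 = 742.56 + 514.83 + 446.16 + 1752.82 + 1958.04 = 5414.41
ΣP(Year 2)Q(Year 1) = 1.82×347 + 1.31×376 + 1.69×278 + 876.41×3 + 19.98×123 = 631.54 + 492.56 + 469.82 + 2629.23 + 2457.54 = 6680.69
P = 5414.41 / 6680.69 × 100 = 81.0457
Fisher = √(L × P) = √(82.4197 × 81.0457) = 81.7298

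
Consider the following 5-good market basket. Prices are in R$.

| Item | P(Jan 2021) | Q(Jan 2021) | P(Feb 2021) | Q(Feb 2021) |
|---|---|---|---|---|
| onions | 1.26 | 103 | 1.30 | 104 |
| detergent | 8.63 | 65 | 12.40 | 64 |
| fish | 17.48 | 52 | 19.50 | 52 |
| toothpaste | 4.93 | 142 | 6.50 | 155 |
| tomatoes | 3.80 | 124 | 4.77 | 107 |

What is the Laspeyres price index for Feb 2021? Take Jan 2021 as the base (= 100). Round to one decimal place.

Laspeyres price index uses base-period quantities as weights.
ΣP(Feb 2021)·Q(Jan 2021) = 1.30×103 + 12.40×65 + 19.50×52 + 6.50×142 + 4.77×124 = 133.9 + 806 + 1014 + 923 + 591.48 = 3468.38
ΣP(Jan 2021)·Q(Jan 2021) = 1.26×103 + 8.63×65 + 17.48×52 + 4.93×142 + 3.80×124 = 129.78 + 560.95 + 908.96 + 700.06 + 471.2 = 2770.95
Index = 3468.38 / 2770.95 × 100 = 125.1693

125.2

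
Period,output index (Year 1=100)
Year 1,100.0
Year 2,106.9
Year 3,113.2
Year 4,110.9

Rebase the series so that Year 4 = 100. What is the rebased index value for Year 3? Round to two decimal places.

102.07

Rebased(Year 3) = 113.2 / 110.9 × 100 = 102.0739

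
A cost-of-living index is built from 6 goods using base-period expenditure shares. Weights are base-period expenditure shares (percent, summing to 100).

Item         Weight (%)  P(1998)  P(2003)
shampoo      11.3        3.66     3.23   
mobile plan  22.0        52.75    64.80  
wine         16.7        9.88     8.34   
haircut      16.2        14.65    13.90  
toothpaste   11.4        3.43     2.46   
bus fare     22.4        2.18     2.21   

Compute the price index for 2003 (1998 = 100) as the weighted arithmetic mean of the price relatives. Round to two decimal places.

shampoo: 11.3 × (3.23/3.66) = 11.3 × 0.882514 = 9.9724
mobile plan: 22.0 × (64.80/52.75) = 22.0 × 1.228436 = 27.0256
wine: 16.7 × (8.34/9.88) = 16.7 × 0.844130 = 14.0970
haircut: 16.2 × (13.90/14.65) = 16.2 × 0.948805 = 15.3706
toothpaste: 11.4 × (2.46/3.43) = 11.4 × 0.717201 = 8.1761
bus fare: 22.4 × (2.21/2.18) = 22.4 × 1.013761 = 22.7083
Index = Σ wᵢ·(p₁ᵢ/p₀ᵢ) = 9.9724 + 27.0256 + 14.0970 + 15.3706 + 8.1761 + 22.7083 = 97.3500

97.35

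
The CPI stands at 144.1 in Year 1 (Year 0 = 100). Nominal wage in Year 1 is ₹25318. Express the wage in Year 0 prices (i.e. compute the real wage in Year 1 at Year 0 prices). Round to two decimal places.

Real = Nominal ÷ (Index/100) = 25318 ÷ (144.1/100)
     = 25318 ÷ 1.441 = 17569.7432

17569.74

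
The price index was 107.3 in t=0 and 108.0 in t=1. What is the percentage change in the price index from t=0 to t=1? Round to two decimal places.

Change = (108.0 − 107.3) / 107.3 × 100
       = 0.7 / 107.3 × 100 = 0.6524%

0.65%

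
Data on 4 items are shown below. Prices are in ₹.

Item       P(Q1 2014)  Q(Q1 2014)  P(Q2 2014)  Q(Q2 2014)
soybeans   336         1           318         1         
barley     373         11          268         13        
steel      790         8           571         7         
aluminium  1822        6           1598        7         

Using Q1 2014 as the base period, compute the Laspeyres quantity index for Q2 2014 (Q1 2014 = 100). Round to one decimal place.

Laspeyres quantity index uses base-period prices as weights.
ΣP(Q1 2014)·Q(Q2 2014) = 336×1 + 373×13 + 790×7 + 1822×7 = 336 + 4849 + 5530 + 12754 = 23469
ΣP(Q1 2014)·Q(Q1 2014) = 336×1 + 373×11 + 790×8 + 1822×6 = 336 + 4103 + 6320 + 10932 = 21691
Index = 23469 / 21691 × 100 = 108.1969

108.2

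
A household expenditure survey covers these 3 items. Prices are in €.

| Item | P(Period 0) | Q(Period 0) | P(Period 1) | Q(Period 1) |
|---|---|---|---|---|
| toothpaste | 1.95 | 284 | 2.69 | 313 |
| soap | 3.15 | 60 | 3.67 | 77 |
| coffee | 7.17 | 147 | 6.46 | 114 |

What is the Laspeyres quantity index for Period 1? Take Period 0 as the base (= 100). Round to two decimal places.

Laspeyres quantity index uses base-period prices as weights.
ΣP(Period 0)·Q(Period 1) = 1.95×313 + 3.15×77 + 7.17×114 = 610.35 + 242.55 + 817.38 = 1670.28
ΣP(Period 0)·Q(Period 0) = 1.95×284 + 3.15×60 + 7.17×147 = 553.8 + 189 + 1053.99 = 1796.79
Index = 1670.28 / 1796.79 × 100 = 92.9591

92.96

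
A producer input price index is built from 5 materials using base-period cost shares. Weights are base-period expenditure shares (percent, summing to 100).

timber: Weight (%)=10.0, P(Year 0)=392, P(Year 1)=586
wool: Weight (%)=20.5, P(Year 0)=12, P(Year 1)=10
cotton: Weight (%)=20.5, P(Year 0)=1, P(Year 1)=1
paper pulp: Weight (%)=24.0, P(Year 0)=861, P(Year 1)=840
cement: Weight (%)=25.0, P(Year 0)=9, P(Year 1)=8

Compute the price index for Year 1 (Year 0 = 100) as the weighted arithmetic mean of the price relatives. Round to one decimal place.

timber: 10.0 × (586/392) = 10.0 × 1.494898 = 14.9490
wool: 20.5 × (10/12) = 20.5 × 0.833333 = 17.0833
cotton: 20.5 × (1/1) = 20.5 × 1.000000 = 20.5000
paper pulp: 24.0 × (840/861) = 24.0 × 0.975610 = 23.4146
cement: 25.0 × (8/9) = 25.0 × 0.888889 = 22.2222
Index = Σ wᵢ·(p₁ᵢ/p₀ᵢ) = 14.9490 + 17.0833 + 20.5000 + 23.4146 + 22.2222 = 98.1692

98.2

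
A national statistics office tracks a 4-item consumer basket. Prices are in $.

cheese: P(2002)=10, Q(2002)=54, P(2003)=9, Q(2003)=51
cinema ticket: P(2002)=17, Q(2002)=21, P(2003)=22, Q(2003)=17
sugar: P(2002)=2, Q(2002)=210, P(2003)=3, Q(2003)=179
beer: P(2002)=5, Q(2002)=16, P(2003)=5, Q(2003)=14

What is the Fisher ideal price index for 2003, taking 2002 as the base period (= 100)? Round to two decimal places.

118.02

Laspeyres component (base-period weights):
ΣP(2003)Q(2002) = 9×54 + 22×21 + 3×210 + 5×16 = 486 + 462 + 630 + 80 = 1658
ΣP(2002)Q(2002) = 10×54 + 17×21 + 2×210 + 5×16 = 540 + 357 + 420 + 80 = 1397
L = 1658 / 1397 × 100 = 118.6829
Paasche component (current-period weights):
ΣP(2003)Q(2003) = 9×51 + 22×17 + 3×179 + 5×14 = 459 + 374 + 537 + 70 = 1440
ΣP(2002)Q(2003) = 10×51 + 17×17 + 2×179 + 5×14 = 510 + 289 + 358 + 70 = 1227
P = 1440 / 1227 × 100 = 117.3594
Fisher = √(L × P) = √(118.6829 × 117.3594) = 118.0193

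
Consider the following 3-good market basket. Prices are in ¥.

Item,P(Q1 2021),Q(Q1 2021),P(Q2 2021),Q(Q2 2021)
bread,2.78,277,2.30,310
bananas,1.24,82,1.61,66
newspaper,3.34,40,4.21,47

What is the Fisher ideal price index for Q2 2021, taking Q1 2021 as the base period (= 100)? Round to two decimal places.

Laspeyres component (base-period weights):
ΣP(Q2 2021)Q(Q1 2021) = 2.30×277 + 1.61×82 + 4.21×40 = 637.1 + 132.02 + 168.4 = 937.52
ΣP(Q1 2021)Q(Q1 2021) = 2.78×277 + 1.24×82 + 3.34×40 = 770.06 + 101.68 + 133.6 = 1005.34
L = 937.52 / 1005.34 × 100 = 93.2540
Paasche component (current-period weights):
ΣP(Q2 2021)Q(Q2 2021) = 2.30×310 + 1.61×66 + 4.21×47 = 713 + 106.26 + 197.87 = 1017.13
ΣP(Q1 2021)Q(Q2 2021) = 2.78×310 + 1.24×66 + 3.34×47 = 861.8 + 81.84 + 156.98 = 1100.62
P = 1017.13 / 1100.62 × 100 = 92.4143
Fisher = √(L × P) = √(93.2540 × 92.4143) = 92.8332

92.83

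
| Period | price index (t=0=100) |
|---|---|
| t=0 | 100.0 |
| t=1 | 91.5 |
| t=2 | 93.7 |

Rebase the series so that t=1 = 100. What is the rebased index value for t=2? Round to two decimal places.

102.40

Rebased(t=2) = 93.7 / 91.5 × 100 = 102.4044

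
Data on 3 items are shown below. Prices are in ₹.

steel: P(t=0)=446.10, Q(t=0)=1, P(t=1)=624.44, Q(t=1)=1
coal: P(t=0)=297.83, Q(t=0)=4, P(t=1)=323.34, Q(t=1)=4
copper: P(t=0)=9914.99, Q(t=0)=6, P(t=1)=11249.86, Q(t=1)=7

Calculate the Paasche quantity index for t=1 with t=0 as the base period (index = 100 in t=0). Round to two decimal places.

116.21

Paasche quantity index uses current-period prices as weights.
ΣP(t=1)·Q(t=1) = 624.44×1 + 323.34×4 + 11249.86×7 = 624.44 + 1293.36 + 78749.02 = 80666.82
ΣP(t=1)·Q(t=0) = 624.44×1 + 323.34×4 + 11249.86×6 = 624.44 + 1293.36 + 67499.16 = 69416.96
Index = 80666.82 / 69416.96 × 100 = 116.2062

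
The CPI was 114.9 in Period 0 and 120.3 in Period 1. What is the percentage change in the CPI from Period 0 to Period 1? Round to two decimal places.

4.70%

Change = (120.3 − 114.9) / 114.9 × 100
       = 5.4 / 114.9 × 100 = 4.6997%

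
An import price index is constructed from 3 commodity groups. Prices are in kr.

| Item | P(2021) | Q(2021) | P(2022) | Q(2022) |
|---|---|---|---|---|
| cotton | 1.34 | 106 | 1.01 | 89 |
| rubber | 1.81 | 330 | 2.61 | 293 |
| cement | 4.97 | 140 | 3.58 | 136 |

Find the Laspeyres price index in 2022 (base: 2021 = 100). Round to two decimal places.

102.40

Laspeyres price index uses base-period quantities as weights.
ΣP(2022)·Q(2021) = 1.01×106 + 2.61×330 + 3.58×140 = 107.06 + 861.3 + 501.2 = 1469.56
ΣP(2021)·Q(2021) = 1.34×106 + 1.81×330 + 4.97×140 = 142.04 + 597.3 + 695.8 = 1435.14
Index = 1469.56 / 1435.14 × 100 = 102.3984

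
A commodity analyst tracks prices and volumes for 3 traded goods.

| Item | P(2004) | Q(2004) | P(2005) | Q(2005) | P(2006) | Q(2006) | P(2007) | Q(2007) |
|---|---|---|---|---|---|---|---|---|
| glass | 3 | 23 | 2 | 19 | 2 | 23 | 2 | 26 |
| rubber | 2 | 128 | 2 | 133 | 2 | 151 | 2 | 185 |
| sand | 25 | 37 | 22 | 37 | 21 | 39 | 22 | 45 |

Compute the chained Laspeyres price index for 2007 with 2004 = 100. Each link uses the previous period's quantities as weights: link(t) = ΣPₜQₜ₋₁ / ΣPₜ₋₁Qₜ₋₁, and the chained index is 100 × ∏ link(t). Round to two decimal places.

Link 2004→2005:
ΣP(2005)Q(2004) = 2×23 + 2×128 + 22×37 = 46 + 256 + 814 = 1116
ΣP(2004)Q(2004) = 3×23 + 2×128 + 25×37 = 69 + 256 + 925 = 1250
link = 1116/1250 = 0.892800
Link 2005→2006:
ΣP(2006)Q(2005) = 2×19 + 2×133 + 21×37 = 38 + 266 + 777 = 1081
ΣP(2005)Q(2005) = 2×19 + 2×133 + 22×37 = 38 + 266 + 814 = 1118
link = 1081/1118 = 0.966905
Link 2006→2007:
ΣP(2007)Q(2006) = 2×23 + 2×151 + 22×39 = 46 + 302 + 858 = 1206
ΣP(2006)Q(2006) = 2×23 + 2×151 + 21×39 = 46 + 302 + 819 = 1167
link = 1206/1167 = 1.033419
Chained index = 100 × 0.892800 × 0.966905 × 1.033419 = 89.2102

89.21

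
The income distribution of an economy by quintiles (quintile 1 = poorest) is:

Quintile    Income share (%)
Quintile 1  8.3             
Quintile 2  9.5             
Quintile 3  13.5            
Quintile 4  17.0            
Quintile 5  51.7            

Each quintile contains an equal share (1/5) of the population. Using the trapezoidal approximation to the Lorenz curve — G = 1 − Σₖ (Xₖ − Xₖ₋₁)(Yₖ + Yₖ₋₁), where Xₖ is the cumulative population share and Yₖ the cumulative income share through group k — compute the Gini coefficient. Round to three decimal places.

0.377

Cumulative income shares Yₖ: 0.0830, 0.1780, 0.3130, 0.4830, 1.0000
Σ (Xₖ−Xₖ₋₁)(Yₖ+Yₖ₋₁) = (1/5)(0.0830+0.0000) + (1/5)(0.1780+0.0830) + (1/5)(0.3130+0.1780) + (1/5)(0.4830+0.3130) + (1/5)(1.0000+0.4830)
  = 0.0166 + 0.0522 + 0.0982 + 0.1592 + 0.2966 = 0.6228
G = 1 − 0.6228 = 0.3772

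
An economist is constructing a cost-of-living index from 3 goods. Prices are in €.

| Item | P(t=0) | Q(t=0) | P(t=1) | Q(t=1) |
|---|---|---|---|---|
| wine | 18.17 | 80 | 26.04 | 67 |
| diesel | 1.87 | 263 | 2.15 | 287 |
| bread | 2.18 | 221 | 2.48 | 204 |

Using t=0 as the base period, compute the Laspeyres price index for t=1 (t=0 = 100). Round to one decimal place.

131.7

Laspeyres price index uses base-period quantities as weights.
ΣP(t=1)·Q(t=0) = 26.04×80 + 2.15×263 + 2.48×221 = 2083.2 + 565.45 + 548.08 = 3196.73
ΣP(t=0)·Q(t=0) = 18.17×80 + 1.87×263 + 2.18×221 = 1453.6 + 491.81 + 481.78 = 2427.19
Index = 3196.73 / 2427.19 × 100 = 131.7050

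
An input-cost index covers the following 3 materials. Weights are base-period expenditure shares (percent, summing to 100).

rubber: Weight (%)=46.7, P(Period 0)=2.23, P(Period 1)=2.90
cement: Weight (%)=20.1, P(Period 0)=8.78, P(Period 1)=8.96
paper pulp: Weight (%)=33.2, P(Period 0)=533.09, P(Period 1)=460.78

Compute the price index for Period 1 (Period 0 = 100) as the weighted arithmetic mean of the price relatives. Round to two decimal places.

109.94

rubber: 46.7 × (2.90/2.23) = 46.7 × 1.300448 = 60.7309
cement: 20.1 × (8.96/8.78) = 20.1 × 1.020501 = 20.5121
paper pulp: 33.2 × (460.78/533.09) = 33.2 × 0.864357 = 28.6966
Index = Σ wᵢ·(p₁ᵢ/p₀ᵢ) = 60.7309 + 20.5121 + 28.6966 = 109.9397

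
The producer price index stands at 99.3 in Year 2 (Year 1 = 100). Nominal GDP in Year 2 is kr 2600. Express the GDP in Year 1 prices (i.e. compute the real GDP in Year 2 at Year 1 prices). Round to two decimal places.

2618.33

Real = Nominal ÷ (Index/100) = 2600 ÷ (99.3/100)
     = 2600 ÷ 0.993 = 2618.3283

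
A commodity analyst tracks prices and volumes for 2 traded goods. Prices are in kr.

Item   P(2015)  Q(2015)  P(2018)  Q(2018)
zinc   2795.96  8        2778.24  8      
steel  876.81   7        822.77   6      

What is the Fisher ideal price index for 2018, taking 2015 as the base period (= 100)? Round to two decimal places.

Laspeyres component (base-period weights):
ΣP(2018)Q(2015) = 2778.24×8 + 822.77×7 = 22225.92 + 5759.39 = 27985.31
ΣP(2015)Q(2015) = 2795.96×8 + 876.81×7 = 22367.68 + 6137.67 = 28505.35
L = 27985.31 / 28505.35 × 100 = 98.1756
Paasche component (current-period weights):
ΣP(2018)Q(2018) = 2778.24×8 + 822.77×6 = 22225.92 + 4936.62 = 27162.54
ΣP(2015)Q(2018) = 2795.96×8 + 876.81×6 = 22367.68 + 5260.86 = 27628.54
P = 27162.54 / 27628.54 × 100 = 98.3133
Fisher = √(L × P) = √(98.1756 × 98.3133) = 98.2445

98.24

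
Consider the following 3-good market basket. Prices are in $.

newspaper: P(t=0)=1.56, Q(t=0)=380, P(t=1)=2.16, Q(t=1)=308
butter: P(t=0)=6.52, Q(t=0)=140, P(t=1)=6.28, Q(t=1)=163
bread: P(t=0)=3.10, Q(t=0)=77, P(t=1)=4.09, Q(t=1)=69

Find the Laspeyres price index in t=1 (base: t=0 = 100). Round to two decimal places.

115.52

Laspeyres price index uses base-period quantities as weights.
ΣP(t=1)·Q(t=0) = 2.16×380 + 6.28×140 + 4.09×77 = 820.8 + 879.2 + 314.93 = 2014.93
ΣP(t=0)·Q(t=0) = 1.56×380 + 6.52×140 + 3.10×77 = 592.8 + 912.8 + 238.7 = 1744.3
Index = 2014.93 / 1744.3 × 100 = 115.5151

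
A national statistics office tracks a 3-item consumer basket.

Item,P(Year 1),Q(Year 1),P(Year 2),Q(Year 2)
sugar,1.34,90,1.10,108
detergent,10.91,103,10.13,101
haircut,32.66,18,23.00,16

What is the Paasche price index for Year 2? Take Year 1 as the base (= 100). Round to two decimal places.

85.35

Paasche price index uses current-period quantities as weights.
ΣP(Year 2)·Q(Year 2) = 1.10×108 + 10.13×101 + 23.00×16 = 118.8 + 1023.13 + 368 = 1509.93
ΣP(Year 1)·Q(Year 2) = 1.34×108 + 10.91×101 + 32.66×16 = 144.72 + 1101.91 + 522.56 = 1769.19
Index = 1509.93 / 1769.19 × 100 = 85.3458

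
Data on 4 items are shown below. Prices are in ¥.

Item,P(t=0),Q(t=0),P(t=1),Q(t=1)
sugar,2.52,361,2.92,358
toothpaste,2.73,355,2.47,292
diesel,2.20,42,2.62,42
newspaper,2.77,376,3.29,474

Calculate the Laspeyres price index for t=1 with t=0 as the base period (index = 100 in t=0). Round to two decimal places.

108.80

Laspeyres price index uses base-period quantities as weights.
ΣP(t=1)·Q(t=0) = 2.92×361 + 2.47×355 + 2.62×42 + 3.29×376 = 1054.12 + 876.85 + 110.04 + 1237.04 = 3278.05
ΣP(t=0)·Q(t=0) = 2.52×361 + 2.73×355 + 2.20×42 + 2.77×376 = 909.72 + 969.15 + 92.4 + 1041.52 = 3012.79
Index = 3278.05 / 3012.79 × 100 = 108.8045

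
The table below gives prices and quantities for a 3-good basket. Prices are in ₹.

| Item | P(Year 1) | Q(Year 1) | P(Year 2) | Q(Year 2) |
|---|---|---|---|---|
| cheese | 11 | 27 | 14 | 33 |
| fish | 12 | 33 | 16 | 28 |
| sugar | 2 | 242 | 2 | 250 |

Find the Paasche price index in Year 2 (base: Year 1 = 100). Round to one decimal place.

117.6

Paasche price index uses current-period quantities as weights.
ΣP(Year 2)·Q(Year 2) = 14×33 + 16×28 + 2×250 = 462 + 448 + 500 = 1410
ΣP(Year 1)·Q(Year 2) = 11×33 + 12×28 + 2×250 = 363 + 336 + 500 = 1199
Index = 1410 / 1199 × 100 = 117.5980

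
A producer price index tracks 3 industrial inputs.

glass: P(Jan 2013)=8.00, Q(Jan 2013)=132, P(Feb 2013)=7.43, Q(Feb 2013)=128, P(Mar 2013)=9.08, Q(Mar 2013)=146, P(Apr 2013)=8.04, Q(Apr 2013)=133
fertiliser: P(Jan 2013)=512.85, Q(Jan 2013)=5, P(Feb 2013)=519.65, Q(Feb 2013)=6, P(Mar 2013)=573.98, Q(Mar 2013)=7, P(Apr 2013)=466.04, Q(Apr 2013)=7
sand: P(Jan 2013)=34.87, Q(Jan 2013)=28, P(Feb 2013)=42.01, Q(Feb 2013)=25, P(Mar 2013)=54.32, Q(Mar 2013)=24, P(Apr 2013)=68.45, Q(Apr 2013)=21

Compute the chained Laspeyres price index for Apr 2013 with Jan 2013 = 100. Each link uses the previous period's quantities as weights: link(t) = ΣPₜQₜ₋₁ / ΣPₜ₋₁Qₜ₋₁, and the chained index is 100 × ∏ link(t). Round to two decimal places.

Link Jan 2013→Feb 2013:
ΣP(Feb 2013)Q(Jan 2013) = 7.43×132 + 519.65×5 + 42.01×28 = 980.76 + 2598.25 + 1176.28 = 4755.29
ΣP(Jan 2013)Q(Jan 2013) = 8.00×132 + 512.85×5 + 34.87×28 = 1056 + 2564.25 + 976.36 = 4596.61
link = 4755.29/4596.61 = 1.034521
Link Feb 2013→Mar 2013:
ΣP(Mar 2013)Q(Feb 2013) = 9.08×128 + 573.98×6 + 54.32×25 = 1162.24 + 3443.88 + 1358 = 5964.12
ΣP(Feb 2013)Q(Feb 2013) = 7.43×128 + 519.65×6 + 42.01×25 = 951.04 + 3117.9 + 1050.25 = 5119.19
link = 5964.12/5119.19 = 1.165052
Link Mar 2013→Apr 2013:
ΣP(Apr 2013)Q(Mar 2013) = 8.04×146 + 466.04×7 + 68.45×24 = 1173.84 + 3262.28 + 1642.8 = 6078.92
ΣP(Mar 2013)Q(Mar 2013) = 9.08×146 + 573.98×7 + 54.32×24 = 1325.68 + 4017.86 + 1303.68 = 6647.22
link = 6078.92/6647.22 = 0.914506
Chained index = 100 × 1.034521 × 1.165052 × 0.914506 = 110.2227

110.22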